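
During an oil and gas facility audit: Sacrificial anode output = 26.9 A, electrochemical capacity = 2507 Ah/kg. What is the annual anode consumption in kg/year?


Annual consumption = current * hours per year / capacity
Rate = 26.9 * 8760 / 2507 = 94.0 kg/year

94.0 kg/year


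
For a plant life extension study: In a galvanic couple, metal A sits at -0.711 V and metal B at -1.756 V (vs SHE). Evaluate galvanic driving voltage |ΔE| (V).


Driving voltage is the absolute potential difference.
|ΔE| = |-0.711 − (-1.756)| = 1.045 V

1.045 V


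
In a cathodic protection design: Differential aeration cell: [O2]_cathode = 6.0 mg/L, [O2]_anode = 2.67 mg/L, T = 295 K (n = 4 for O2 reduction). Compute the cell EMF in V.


Apply the Nernst concentration-cell relation: E = (RT/nF)*ln(C_cathode/C_anode)
RT/nF = 8.314*295/(4*96485) = 0.00635495 V
ln(6.0/2.67) = 0.80968
E = 0.00635495 * 0.80968 = 0.00515 V

0.00515 V


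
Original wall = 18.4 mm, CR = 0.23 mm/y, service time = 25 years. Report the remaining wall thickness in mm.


Remaining wall = original − CR × time
t = 18.4 − 0.23*25 = 18.4 − 5.75 = 12.65 mm

12.65 mm


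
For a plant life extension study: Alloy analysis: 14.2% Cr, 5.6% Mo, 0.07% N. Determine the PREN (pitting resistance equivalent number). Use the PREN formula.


Apply the PREN formula: PREN = Cr + 3.3*Mo + 16*N
PREN = 14.2 + 3.3*5.6 + 16*0.07
PREN = 14.2 + 18.48 + 1.12 = 33.8

33.8


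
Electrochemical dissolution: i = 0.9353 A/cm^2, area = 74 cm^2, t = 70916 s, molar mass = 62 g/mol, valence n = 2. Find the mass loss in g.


Apply Faraday's law: m = i*A*t*M / (n*F)
Total charge passed Q = i*A*t = 0.9353*74*70916 = 4908252.3752 C
m = Q*M/(n*F) = 4908252.3752*62/(2*96485) = 1576.989 g

1576.989 g


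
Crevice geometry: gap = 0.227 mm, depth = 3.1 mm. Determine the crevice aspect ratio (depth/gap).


Aspect ratio = depth / gap
Ratio = 3.1 / 0.227 = 13.7

13.7


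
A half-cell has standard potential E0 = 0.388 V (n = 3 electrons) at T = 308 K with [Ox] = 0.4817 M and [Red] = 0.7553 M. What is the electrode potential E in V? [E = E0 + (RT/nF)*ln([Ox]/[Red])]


Apply the Nernst equation: E = E0 + (RT/nF)*ln([Ox]/[Red])
Step 1: RT/nF = 8.314*308/(3*96485) = 0.00884667 V
Step 2: [Ox]/[Red] = 0.4817/0.7553 = 0.63776
Step 3: ln(0.63776) = -0.449793
Step 4: correction = 0.00884667 * -0.449793 = -0.004 V
E = 0.388 + -0.004 = 0.384 V

0.384 V


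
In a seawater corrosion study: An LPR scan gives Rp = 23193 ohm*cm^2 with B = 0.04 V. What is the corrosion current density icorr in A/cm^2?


Apply the Stern-Geary relation: icorr = B / Rp
icorr = 0.04 / 23193 = 1.725×10^-6 A/cm^2

1.725×10^-6 A/cm^2


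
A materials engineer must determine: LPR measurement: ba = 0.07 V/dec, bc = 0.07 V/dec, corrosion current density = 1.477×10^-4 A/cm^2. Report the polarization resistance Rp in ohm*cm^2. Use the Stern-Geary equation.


Apply the Stern-Geary equation: Rp = ba*bc / (2.303*icorr*(ba+bc))
ba*bc = 0.07*0.07 = 0.0049
ba+bc = 0.14; 2.303*icorr*(ba+bc) = 2.303*1.477×10^-4*0.14 = 4.7621434×10^-5
Rp = 0.0049 / 4.7621434×10^-5 = 102.9 ohm*cm^2

102.9 ohm*cm^2


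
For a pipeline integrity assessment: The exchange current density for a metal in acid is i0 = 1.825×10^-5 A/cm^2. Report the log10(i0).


i0 = 1.825×10^-5 A/cm^2
log10(i0) = -4.739

-4.739


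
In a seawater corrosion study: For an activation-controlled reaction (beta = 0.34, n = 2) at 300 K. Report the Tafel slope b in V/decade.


Apply the Tafel slope relation: b = 2.303*R*T/(beta*n*F)
Numerator: 2.303 * 8.314 * 300 = 5744.14
Denominator: 0.34 * 2 * 96485 = 65609.8
b = 5744.14 / 65609.8 = 0.0876 V/decade

0.0876 V/decade


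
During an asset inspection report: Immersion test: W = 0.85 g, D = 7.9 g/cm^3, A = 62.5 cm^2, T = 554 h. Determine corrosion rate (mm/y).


Apply the mm/y weight-loss relation: CR = 87600 * W / (D * A * T)
Numerator: 87600 * 0.85 = 74460.0
Denominator: 7.9 * 62.5 * 554 = 273537.5
CR = 74460.0 / 273537.5 = 0.272211 mm/y

0.272211 mm/y


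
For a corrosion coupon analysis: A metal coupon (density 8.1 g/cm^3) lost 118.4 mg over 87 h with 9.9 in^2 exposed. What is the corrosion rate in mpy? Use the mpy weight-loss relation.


Apply the mpy weight-loss relation: CR = 534 * W / (D * A * T)
Numerator: 534 * 118.4 = 63225.6
Denominator: 8.1 * 9.9 * 87 = 6976.53
CR = 63225.6 / 6976.53 = 9.063 mpy

9.063 mpy


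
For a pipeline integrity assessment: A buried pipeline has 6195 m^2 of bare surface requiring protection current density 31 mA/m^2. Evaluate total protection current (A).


I = area * current density, then convert mA → A (÷1000)
I = 6195 * 31 / 1000 = 192.05 A

192.05 A


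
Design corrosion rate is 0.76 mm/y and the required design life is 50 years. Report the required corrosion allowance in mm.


Corrosion allowance = CR × design life
CA = 0.76 * 50 = 38.0 mm

38.0 mm


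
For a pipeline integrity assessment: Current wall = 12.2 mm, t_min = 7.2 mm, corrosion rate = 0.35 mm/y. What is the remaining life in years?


Apply the remaining-life relation: RL = (t_current − t_min) / CR
RL = (12.2 − 7.2) / 0.35 = 5.0 / 0.35 = 14.3 years

14.3 years


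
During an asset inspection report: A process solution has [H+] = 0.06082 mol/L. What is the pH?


pH = −log10[H+]
pH = −log10(0.06082) = 1.22

1.22


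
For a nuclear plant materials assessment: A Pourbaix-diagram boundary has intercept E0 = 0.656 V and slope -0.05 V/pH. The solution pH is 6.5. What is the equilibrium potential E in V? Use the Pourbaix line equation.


Apply the Pourbaix line equation: E = E0 + slope*pH
E = 0.656 + (-0.05)*6.5 = 0.656 + (-0.325) = 0.331 V
Rounded to 3 decimal places: E = 0.331 V

0.331 V


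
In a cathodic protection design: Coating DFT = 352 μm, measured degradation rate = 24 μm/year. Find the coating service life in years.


Service life = thickness / degradation rate
Life = 352 / 24 = 14.7 years

14.7 years


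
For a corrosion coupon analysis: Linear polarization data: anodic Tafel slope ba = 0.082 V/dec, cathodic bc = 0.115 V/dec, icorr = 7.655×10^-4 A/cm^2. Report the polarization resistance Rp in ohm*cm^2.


Apply the Stern-Geary equation: Rp = ba*bc / (2.303*icorr*(ba+bc))
ba*bc = 0.082*0.115 = 0.00943
ba+bc = 0.197; 2.303*icorr*(ba+bc) = 2.303*7.655×10^-4*0.197 = 3.4730046×10^-4
Rp = 0.00943 / 3.4730046×10^-4 = 27.15 ohm*cm^2

27.15 ohm*cm^2


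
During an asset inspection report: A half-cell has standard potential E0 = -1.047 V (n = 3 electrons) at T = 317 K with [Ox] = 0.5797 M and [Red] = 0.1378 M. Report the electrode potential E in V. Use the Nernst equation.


Apply the Nernst equation: E = E0 + (RT/nF)*ln([Ox]/[Red])
Step 1: RT/nF = 8.314*317/(3*96485) = 0.00910517 V
Step 2: [Ox]/[Red] = 0.5797/0.1378 = 4.206821
Step 3: ln(4.206821) = 1.436707
Step 4: correction = 0.00910517 * 1.436707 = 0.0131 V
E = -1.047 + 0.0131 = -1.0339 V

-1.0339 V


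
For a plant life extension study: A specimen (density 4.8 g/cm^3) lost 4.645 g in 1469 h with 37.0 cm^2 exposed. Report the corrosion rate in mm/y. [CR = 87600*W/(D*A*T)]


Apply the mm/y weight-loss relation: CR = 87600 * W / (D * A * T)
Numerator: 87600 * 4.645 = 406902.0
Denominator: 4.8 * 37.0 * 1469 = 260894.4
CR = 406902.0 / 260894.4 = 1.559643 mm/y

1.559643 mm/y


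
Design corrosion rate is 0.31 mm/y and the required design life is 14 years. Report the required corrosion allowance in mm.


Corrosion allowance = CR × design life
CA = 0.31 * 14 = 4.34 mm

4.34 mm


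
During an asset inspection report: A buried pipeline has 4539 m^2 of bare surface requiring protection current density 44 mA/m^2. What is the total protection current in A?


I = area * current density, then convert mA → A (÷1000)
I = 4539 * 44 / 1000 = 199.72 A

199.72 A


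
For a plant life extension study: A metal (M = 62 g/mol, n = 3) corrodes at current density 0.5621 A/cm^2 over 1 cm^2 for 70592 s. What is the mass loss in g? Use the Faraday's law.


Apply Faraday's law: m = i*A*t*M / (n*F)
Total charge passed Q = i*A*t = 0.5621*1*70592 = 39679.7632 C
m = Q*M/(n*F) = 39679.7632*62/(3*96485) = 8.49923 g

8.49923 g


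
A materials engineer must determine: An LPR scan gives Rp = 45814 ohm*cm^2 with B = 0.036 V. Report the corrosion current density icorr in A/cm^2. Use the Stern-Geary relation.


Apply the Stern-Geary relation: icorr = B / Rp
icorr = 0.036 / 45814 = 7.858×10^-7 A/cm^2

7.858×10^-7 A/cm^2


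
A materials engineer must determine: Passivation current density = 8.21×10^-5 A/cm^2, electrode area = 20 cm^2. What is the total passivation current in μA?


I = i_pass * A, then convert A → μA (×10^6)
I = 8.21×10^-5 * 20 * 10^6 = 1642.0 μA

1642.0 μA


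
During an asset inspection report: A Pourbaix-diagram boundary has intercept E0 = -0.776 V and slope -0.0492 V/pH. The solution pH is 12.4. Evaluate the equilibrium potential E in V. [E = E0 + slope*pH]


Apply the Pourbaix line equation: E = E0 + slope*pH
E = -0.776 + (-0.0492)*12.4 = -0.776 + (-0.61008) = -1.38608 V
Rounded to 4 decimal places: E = -1.3861 V

-1.3861 V


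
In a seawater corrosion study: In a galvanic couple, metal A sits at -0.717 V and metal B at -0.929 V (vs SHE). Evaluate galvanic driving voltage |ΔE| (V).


Driving voltage is the absolute potential difference.
|ΔE| = |-0.717 − (-0.929)| = 0.212 V

0.212 V


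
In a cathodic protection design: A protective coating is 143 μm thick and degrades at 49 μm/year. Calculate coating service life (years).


Service life = thickness / degradation rate
Life = 143 / 49 = 2.9 years

2.9 years


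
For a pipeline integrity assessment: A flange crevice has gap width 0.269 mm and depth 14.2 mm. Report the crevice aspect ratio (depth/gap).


Aspect ratio = depth / gap
Ratio = 14.2 / 0.269 = 52.8

52.8


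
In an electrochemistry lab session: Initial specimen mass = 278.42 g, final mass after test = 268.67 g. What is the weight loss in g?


Weight loss = initial − final
WL = 278.42 − 268.67 = 9.75 g

9.75 g


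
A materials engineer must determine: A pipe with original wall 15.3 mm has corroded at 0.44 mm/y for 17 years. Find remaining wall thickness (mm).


Remaining wall = original − CR × time
t = 15.3 − 0.44*17 = 15.3 − 7.48 = 7.82 mm

7.82 mm


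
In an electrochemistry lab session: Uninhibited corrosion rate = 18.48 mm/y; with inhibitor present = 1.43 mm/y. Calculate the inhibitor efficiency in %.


Apply the inhibitor-efficiency definition: IE = (CR_blank − CR_inh)/CR_blank × 100
IE = (18.48 − 1.43) / 18.48 × 100
IE = 17.05 / 18.48 × 100 = 92.3 %

92.3 %


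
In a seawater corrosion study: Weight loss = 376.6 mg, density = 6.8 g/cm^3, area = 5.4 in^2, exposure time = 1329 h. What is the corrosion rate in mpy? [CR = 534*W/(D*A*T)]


Apply the mpy weight-loss relation: CR = 534 * W / (D * A * T)
Numerator: 534 * 376.6 = 201104.4
Denominator: 6.8 * 5.4 * 1329 = 48800.88
CR = 201104.4 / 48800.88 = 4.121 mpy

4.121 mpy


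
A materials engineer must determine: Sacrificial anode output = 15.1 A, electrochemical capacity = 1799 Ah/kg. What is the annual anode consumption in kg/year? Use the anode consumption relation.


Annual consumption = current * hours per year / capacity
Rate = 15.1 * 8760 / 1799 = 73.5 kg/year

73.5 kg/year


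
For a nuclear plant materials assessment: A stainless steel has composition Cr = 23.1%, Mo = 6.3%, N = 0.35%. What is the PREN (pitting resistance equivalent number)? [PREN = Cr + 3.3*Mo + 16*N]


Apply the PREN formula: PREN = Cr + 3.3*Mo + 16*N
PREN = 23.1 + 3.3*6.3 + 16*0.35
PREN = 23.1 + 20.79 + 5.6 = 49.49

49.49


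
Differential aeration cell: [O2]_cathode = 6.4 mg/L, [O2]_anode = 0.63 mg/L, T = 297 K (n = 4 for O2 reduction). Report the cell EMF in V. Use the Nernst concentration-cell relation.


Apply the Nernst concentration-cell relation: E = (RT/nF)*ln(C_cathode/C_anode)
RT/nF = 8.314*297/(4*96485) = 0.00639804 V
ln(6.4/0.63) = 2.31833
E = 0.00639804 * 2.31833 = 0.01483 V

0.01483 V


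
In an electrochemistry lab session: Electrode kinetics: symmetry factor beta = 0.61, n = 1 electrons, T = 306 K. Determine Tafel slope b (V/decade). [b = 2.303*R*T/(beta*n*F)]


Apply the Tafel slope relation: b = 2.303*R*T/(beta*n*F)
Numerator: 2.303 * 8.314 * 306 = 5859.03
Denominator: 0.61 * 1 * 96485 = 58855.85
b = 5859.03 / 58855.85 = 0.1 V/decade

0.1 V/decade


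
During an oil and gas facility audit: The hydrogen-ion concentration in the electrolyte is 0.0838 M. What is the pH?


pH = −log10[H+]
pH = −log10(0.0838) = 1.08

1.08


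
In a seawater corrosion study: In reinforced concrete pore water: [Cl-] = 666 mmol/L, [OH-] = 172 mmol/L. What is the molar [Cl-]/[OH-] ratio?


Threshold parameter = [Cl-] / [OH-] (molar basis; both in mmol/L, so units cancel)
Ratio = 666 / 172 = 3.87

3.87


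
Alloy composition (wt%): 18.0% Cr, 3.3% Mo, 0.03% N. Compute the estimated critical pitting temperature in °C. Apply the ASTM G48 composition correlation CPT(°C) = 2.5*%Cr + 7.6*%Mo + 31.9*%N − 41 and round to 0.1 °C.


Apply the ASTM G48 empirical CPT estimate: CPT(°C) = 2.5*%Cr + 7.6*%Mo + 31.9*%N − 41
2.5*18.0 = 45; 7.6*3.3 = 25.08; 31.9*0.03 = 0.957
CPT = 45 + 25.08 + 0.957 − 41 = 30.037 °C
Rounded to 0.1 °C: CPT ≈ 30.0 °C

30.0 °C


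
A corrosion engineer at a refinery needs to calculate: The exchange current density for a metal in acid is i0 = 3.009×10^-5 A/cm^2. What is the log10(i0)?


i0 = 3.009×10^-5 A/cm^2
log10(i0) = -4.522

-4.522


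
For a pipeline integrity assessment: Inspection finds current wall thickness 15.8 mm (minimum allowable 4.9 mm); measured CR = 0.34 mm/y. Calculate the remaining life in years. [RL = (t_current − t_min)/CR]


Apply the remaining-life relation: RL = (t_current − t_min) / CR
RL = (15.8 − 4.9) / 0.34 = 10.9 / 0.34 = 32.1 years

32.1 years


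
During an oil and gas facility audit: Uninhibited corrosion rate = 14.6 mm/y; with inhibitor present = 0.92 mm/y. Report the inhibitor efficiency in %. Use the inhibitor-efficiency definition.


Apply the inhibitor-efficiency definition: IE = (CR_blank − CR_inh)/CR_blank × 100
IE = (14.6 − 0.92) / 14.6 × 100
IE = 13.68 / 14.6 × 100 = 93.7 %

93.7 %


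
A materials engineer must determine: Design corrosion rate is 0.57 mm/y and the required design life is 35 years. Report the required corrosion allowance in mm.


Corrosion allowance = CR × design life
CA = 0.57 * 35 = 19.95 mm

19.95 mm


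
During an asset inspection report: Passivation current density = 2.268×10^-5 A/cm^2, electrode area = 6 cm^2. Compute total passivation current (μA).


I = i_pass * A, then convert A → μA (×10^6)
I = 2.268×10^-5 * 6 * 10^6 = 136.08 μA

136.08 μA


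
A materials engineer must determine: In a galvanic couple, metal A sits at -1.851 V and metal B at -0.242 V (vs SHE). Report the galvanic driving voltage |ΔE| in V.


Driving voltage is the absolute potential difference.
|ΔE| = |-1.851 − (-0.242)| = 1.609 V

1.609 V


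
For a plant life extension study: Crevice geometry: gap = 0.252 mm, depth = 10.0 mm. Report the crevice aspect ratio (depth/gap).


Aspect ratio = depth / gap
Ratio = 10.0 / 0.252 = 39.7

39.7


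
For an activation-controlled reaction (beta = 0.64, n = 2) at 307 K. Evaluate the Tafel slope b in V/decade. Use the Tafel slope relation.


Apply the Tafel slope relation: b = 2.303*R*T/(beta*n*F)
Numerator: 2.303 * 8.314 * 307 = 5878.17
Denominator: 0.64 * 2 * 96485 = 123500.8
b = 5878.17 / 123500.8 = 0.048 V/decade

0.048 V/decade


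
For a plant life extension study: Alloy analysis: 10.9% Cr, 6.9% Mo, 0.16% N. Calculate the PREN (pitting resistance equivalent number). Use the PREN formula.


Apply the PREN formula: PREN = Cr + 3.3*Mo + 16*N
PREN = 10.9 + 3.3*6.9 + 16*0.16
PREN = 10.9 + 22.77 + 2.56 = 36.23

36.23


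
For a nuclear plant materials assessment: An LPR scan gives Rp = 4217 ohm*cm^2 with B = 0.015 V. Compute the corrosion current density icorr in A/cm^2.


Apply the Stern-Geary relation: icorr = B / Rp
icorr = 0.015 / 4217 = 3.557×10^-6 A/cm^2

3.557×10^-6 A/cm^2


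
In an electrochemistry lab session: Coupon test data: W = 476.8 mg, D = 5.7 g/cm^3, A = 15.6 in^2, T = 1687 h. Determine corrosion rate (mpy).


Apply the mpy weight-loss relation: CR = 534 * W / (D * A * T)
Numerator: 534 * 476.8 = 254611.2
Denominator: 5.7 * 15.6 * 1687 = 150008.04
CR = 254611.2 / 150008.04 = 1.697 mpy

1.697 mpy


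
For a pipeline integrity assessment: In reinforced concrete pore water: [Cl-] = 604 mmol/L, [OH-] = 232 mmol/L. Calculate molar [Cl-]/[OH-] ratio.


Threshold parameter = [Cl-] / [OH-] (molar basis; both in mmol/L, so units cancel)
Ratio = 604 / 232 = 2.6

2.6


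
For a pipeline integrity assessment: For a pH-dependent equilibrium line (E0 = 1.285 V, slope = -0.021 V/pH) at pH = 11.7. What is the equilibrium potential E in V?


Apply the Pourbaix line equation: E = E0 + slope*pH
E = 1.285 + (-0.021)*11.7 = 1.285 + (-0.2457) = 1.0393 V
Rounded to 4 decimal places: E = 1.0393 V

1.0393 V


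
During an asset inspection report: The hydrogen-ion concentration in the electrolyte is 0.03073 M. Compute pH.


pH = −log10[H+]
pH = −log10(0.03073) = 1.51

1.51


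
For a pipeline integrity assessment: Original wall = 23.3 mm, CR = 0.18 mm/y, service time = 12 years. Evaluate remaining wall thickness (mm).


Remaining wall = original − CR × time
t = 23.3 − 0.18*12 = 23.3 − 2.16 = 21.14 mm

21.14 mm


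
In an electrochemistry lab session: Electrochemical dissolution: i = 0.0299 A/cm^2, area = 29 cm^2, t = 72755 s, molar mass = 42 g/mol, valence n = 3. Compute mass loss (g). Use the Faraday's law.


Apply Faraday's law: m = i*A*t*M / (n*F)
Total charge passed Q = i*A*t = 0.0299*29*72755 = 63085.8605 C
m = Q*M/(n*F) = 63085.8605*42/(3*96485) = 9.1538 g

9.1538 g


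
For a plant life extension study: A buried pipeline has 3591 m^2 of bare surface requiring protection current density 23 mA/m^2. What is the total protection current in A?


I = area * current density, then convert mA → A (÷1000)
I = 3591 * 23 / 1000 = 82.59 A

82.59 A


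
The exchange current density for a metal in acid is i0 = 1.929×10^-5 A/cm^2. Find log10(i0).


i0 = 1.929×10^-5 A/cm^2
log10(i0) = -4.715

-4.715


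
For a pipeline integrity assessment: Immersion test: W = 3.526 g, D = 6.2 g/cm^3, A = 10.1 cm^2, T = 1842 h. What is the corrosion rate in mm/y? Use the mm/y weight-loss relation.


Apply the mm/y weight-loss relation: CR = 87600 * W / (D * A * T)
Numerator: 87600 * 3.526 = 308877.6
Denominator: 6.2 * 10.1 * 1842 = 115346.04
CR = 308877.6 / 115346.04 = 2.677834 mm/y

2.677834 mm/y


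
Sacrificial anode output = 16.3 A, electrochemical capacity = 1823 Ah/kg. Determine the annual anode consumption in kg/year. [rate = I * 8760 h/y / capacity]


Annual consumption = current * hours per year / capacity
Rate = 16.3 * 8760 / 1823 = 78.3 kg/year

78.3 kg/year


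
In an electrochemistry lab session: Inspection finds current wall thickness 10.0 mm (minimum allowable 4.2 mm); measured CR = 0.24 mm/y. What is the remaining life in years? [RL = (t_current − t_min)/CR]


Apply the remaining-life relation: RL = (t_current − t_min) / CR
RL = (10.0 − 4.2) / 0.24 = 5.8 / 0.24 = 24.2 years

24.2 years


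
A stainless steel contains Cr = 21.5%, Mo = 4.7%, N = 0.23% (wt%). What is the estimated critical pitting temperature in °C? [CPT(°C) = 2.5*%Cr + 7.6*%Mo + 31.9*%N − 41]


Apply the ASTM G48 empirical CPT estimate: CPT(°C) = 2.5*%Cr + 7.6*%Mo + 31.9*%N − 41
2.5*21.5 = 53.75; 7.6*4.7 = 35.72; 31.9*0.23 = 7.337
CPT = 53.75 + 35.72 + 7.337 − 41 = 55.807 °C
Rounded to 0.1 °C: CPT ≈ 55.8 °C

55.8 °C


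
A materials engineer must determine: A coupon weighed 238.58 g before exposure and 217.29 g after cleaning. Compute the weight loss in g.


Weight loss = initial − final
WL = 238.58 − 217.29 = 21.29 g

21.29 g


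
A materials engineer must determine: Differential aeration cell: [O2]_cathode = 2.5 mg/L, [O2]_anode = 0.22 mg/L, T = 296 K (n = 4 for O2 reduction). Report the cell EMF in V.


Apply the Nernst concentration-cell relation: E = (RT/nF)*ln(C_cathode/C_anode)
RT/nF = 8.314*296/(4*96485) = 0.00637649 V
ln(2.5/0.22) = 2.43042
E = 0.00637649 * 2.43042 = 0.0155 V

0.0155 V


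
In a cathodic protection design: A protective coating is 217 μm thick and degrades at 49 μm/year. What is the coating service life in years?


Service life = thickness / degradation rate
Life = 217 / 49 = 4.4 years

4.4 years


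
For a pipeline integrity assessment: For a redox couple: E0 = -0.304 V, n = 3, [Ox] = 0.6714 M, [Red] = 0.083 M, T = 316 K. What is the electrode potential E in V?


Apply the Nernst equation: E = E0 + (RT/nF)*ln([Ox]/[Red])
Step 1: RT/nF = 8.314*316/(3*96485) = 0.00907645 V
Step 2: [Ox]/[Red] = 0.6714/0.083 = 8.089157
Step 3: ln(8.089157) = 2.090525
Step 4: correction = 0.00907645 * 2.090525 = 0.019 V
E = -0.304 + 0.019 = -0.285 V

-0.285 V


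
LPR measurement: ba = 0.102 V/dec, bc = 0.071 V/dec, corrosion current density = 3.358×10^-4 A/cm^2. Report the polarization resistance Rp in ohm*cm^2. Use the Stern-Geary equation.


Apply the Stern-Geary equation: Rp = ba*bc / (2.303*icorr*(ba+bc))
ba*bc = 0.102*0.071 = 0.007242
ba+bc = 0.173; 2.303*icorr*(ba+bc) = 2.303*3.358×10^-4*0.173 = 1.337891×10^-4
Rp = 0.007242 / 1.337891×10^-4 = 54.1 ohm*cm^2

54.1 ohm*cm^2


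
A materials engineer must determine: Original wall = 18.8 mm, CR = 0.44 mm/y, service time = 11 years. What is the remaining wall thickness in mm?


Remaining wall = original − CR × time
t = 18.8 − 0.44*11 = 18.8 − 4.84 = 13.96 mm

13.96 mm


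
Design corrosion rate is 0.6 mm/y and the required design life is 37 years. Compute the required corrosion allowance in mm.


Corrosion allowance = CR × design life
CA = 0.6 * 37 = 22.2 mm

22.2 mm


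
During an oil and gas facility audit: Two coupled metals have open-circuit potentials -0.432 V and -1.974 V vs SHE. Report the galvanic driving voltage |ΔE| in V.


Driving voltage is the absolute potential difference.
|ΔE| = |-0.432 − (-1.974)| = 1.542 V

1.542 V


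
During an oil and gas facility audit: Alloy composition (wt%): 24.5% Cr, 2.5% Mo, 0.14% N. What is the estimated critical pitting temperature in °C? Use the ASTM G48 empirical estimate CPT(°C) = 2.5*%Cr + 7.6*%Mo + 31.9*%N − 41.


Apply the ASTM G48 empirical CPT estimate: CPT(°C) = 2.5*%Cr + 7.6*%Mo + 31.9*%N − 41
2.5*24.5 = 61.25; 7.6*2.5 = 19; 31.9*0.14 = 4.466
CPT = 61.25 + 19 + 4.466 − 41 = 43.716 °C
Rounded to 0.1 °C: CPT ≈ 43.7 °C

43.7 °C


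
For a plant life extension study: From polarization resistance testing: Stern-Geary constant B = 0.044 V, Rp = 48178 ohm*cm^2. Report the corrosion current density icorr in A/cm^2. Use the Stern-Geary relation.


Apply the Stern-Geary relation: icorr = B / Rp
icorr = 0.044 / 48178 = 9.133×10^-7 A/cm^2

9.133×10^-7 A/cm^2


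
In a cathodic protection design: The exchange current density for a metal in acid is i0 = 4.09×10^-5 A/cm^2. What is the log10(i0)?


i0 = 4.09×10^-5 A/cm^2
log10(i0) = -4.388

-4.388


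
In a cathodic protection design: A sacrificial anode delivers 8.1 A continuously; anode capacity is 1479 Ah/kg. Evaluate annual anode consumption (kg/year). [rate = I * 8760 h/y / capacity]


Annual consumption = current * hours per year / capacity
Rate = 8.1 * 8760 / 1479 = 48.0 kg/year

48.0 kg/year


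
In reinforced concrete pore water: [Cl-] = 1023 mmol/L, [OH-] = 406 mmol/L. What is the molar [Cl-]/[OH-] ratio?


Threshold parameter = [Cl-] / [OH-] (molar basis; both in mmol/L, so units cancel)
Ratio = 1023 / 406 = 2.52

2.52


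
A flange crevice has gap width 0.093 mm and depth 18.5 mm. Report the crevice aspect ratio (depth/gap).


Aspect ratio = depth / gap
Ratio = 18.5 / 0.093 = 198.9

198.9


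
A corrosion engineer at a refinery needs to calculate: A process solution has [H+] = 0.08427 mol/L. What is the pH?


pH = −log10[H+]
pH = −log10(0.08427) = 1.07

1.07


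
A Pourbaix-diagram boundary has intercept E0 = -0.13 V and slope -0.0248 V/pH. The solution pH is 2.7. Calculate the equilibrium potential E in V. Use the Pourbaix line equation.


Apply the Pourbaix line equation: E = E0 + slope*pH
E = -0.13 + (-0.0248)*2.7 = -0.13 + (-0.06696) = -0.19696 V
Rounded to 4 decimal places: E = -0.1970 V

-0.1970 V


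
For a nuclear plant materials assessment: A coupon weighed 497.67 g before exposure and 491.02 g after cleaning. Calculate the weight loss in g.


Weight loss = initial − final
WL = 497.67 − 491.02 = 6.65 g

6.65 g


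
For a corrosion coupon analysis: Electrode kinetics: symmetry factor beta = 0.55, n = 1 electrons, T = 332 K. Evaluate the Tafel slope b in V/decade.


Apply the Tafel slope relation: b = 2.303*R*T/(beta*n*F)
Numerator: 2.303 * 8.314 * 332 = 6356.85
Denominator: 0.55 * 1 * 96485 = 53066.75
b = 6356.85 / 53066.75 = 0.12 V/decade

0.12 V/decade


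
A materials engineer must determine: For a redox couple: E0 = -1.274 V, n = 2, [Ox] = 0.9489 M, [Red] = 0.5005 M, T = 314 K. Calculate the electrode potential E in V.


Apply the Nernst equation: E = E0 + (RT/nF)*ln([Ox]/[Red])
Step 1: RT/nF = 8.314*314/(2*96485) = 0.01352851 V
Step 2: [Ox]/[Red] = 0.9489/0.5005 = 1.895904
Step 3: ln(1.895904) = 0.639696
Step 4: correction = 0.01352851 * 0.639696 = 0.0087 V
E = -1.274 + 0.0087 = -1.2653 V

-1.2653 V


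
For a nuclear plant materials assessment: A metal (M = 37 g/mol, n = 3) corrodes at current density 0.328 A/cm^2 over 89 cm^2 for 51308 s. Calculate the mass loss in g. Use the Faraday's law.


Apply Faraday's law: m = i*A*t*M / (n*F)
Total charge passed Q = i*A*t = 0.328*89*51308 = 1497783.136 C
m = Q*M/(n*F) = 1497783.136*37/(3*96485) = 191.456 g

191.456 g


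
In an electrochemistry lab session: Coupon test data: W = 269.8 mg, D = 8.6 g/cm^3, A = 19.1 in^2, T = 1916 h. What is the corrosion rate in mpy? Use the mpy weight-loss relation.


Apply the mpy weight-loss relation: CR = 534 * W / (D * A * T)
Numerator: 534 * 269.8 = 144073.2
Denominator: 8.6 * 19.1 * 1916 = 314722.16
CR = 144073.2 / 314722.16 = 0.458 mpy

0.458 mpy


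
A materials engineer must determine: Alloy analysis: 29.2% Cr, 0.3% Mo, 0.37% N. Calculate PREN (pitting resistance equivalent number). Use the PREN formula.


Apply the PREN formula: PREN = Cr + 3.3*Mo + 16*N
PREN = 29.2 + 3.3*0.3 + 16*0.37
PREN = 29.2 + 0.99 + 5.92 = 36.11

36.11


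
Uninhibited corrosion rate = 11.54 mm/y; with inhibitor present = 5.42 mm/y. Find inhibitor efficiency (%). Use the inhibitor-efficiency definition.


Apply the inhibitor-efficiency definition: IE = (CR_blank − CR_inh)/CR_blank × 100
IE = (11.54 − 5.42) / 11.54 × 100
IE = 6.12 / 11.54 × 100 = 53.0 %

53.0 %


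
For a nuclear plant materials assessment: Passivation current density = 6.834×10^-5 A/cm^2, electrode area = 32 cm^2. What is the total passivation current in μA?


I = i_pass * A, then convert A → μA (×10^6)
I = 6.834×10^-5 * 32 * 10^6 = 2186.88 μA

2186.88 μA


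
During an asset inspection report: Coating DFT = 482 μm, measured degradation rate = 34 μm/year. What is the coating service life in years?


Service life = thickness / degradation rate
Life = 482 / 34 = 14.2 years

14.2 years


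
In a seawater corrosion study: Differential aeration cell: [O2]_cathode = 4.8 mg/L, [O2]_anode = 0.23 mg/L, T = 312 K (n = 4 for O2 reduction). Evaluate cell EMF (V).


Apply the Nernst concentration-cell relation: E = (RT/nF)*ln(C_cathode/C_anode)
RT/nF = 8.314*312/(4*96485) = 0.00672117 V
ln(4.8/0.23) = 3.03829
E = 0.00672117 * 3.03829 = 0.02042 V

0.02042 V


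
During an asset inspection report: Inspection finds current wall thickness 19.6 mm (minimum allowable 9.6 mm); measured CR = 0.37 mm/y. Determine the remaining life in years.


Apply the remaining-life relation: RL = (t_current − t_min) / CR
RL = (19.6 − 9.6) / 0.37 = 10.0 / 0.37 = 27.0 years

27.0 years


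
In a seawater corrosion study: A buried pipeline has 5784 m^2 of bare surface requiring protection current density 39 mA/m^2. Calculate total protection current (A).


I = area * current density, then convert mA → A (÷1000)
I = 5784 * 39 / 1000 = 225.58 A

225.58 A


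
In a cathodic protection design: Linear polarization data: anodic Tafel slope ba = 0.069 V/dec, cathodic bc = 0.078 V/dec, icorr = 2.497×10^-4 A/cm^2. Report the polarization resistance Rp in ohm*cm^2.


Apply the Stern-Geary equation: Rp = ba*bc / (2.303*icorr*(ba+bc))
ba*bc = 0.069*0.078 = 0.005382
ba+bc = 0.147; 2.303*icorr*(ba+bc) = 2.303*2.497×10^-4*0.147 = 8.4533688×10^-5
Rp = 0.005382 / 8.4533688×10^-5 = 63.7 ohm*cm^2

63.7 ohm*cm^2


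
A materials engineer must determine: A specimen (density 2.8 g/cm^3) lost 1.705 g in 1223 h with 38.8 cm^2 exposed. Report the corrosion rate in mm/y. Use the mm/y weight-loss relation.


Apply the mm/y weight-loss relation: CR = 87600 * W / (D * A * T)
Numerator: 87600 * 1.705 = 149358.0
Denominator: 2.8 * 38.8 * 1223 = 132866.72
CR = 149358.0 / 132866.72 = 1.12412 mm/y

1.12412 mm/y


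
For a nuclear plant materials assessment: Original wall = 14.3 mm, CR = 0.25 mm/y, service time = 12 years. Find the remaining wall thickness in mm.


Remaining wall = original − CR × time
t = 14.3 − 0.25*12 = 14.3 − 3.0 = 11.3 mm

11.3 mm


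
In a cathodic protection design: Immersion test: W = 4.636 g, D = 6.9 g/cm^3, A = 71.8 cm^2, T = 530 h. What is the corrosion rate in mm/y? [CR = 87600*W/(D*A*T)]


Apply the mm/y weight-loss relation: CR = 87600 * W / (D * A * T)
Numerator: 87600 * 4.636 = 406113.6
Denominator: 6.9 * 71.8 * 530 = 262572.6
CR = 406113.6 / 262572.6 = 1.5467 mm/y

1.5467 mm/y


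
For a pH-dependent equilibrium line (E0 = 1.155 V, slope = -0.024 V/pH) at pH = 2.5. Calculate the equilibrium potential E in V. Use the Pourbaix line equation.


Apply the Pourbaix line equation: E = E0 + slope*pH
E = 1.155 + (-0.024)*2.5 = 1.155 + (-0.06) = 1.095 V
Rounded to 3 decimal places: E = 1.095 V

1.095 V


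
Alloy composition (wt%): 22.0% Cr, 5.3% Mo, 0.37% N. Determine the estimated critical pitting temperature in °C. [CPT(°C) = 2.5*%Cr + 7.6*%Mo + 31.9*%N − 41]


Apply the ASTM G48 empirical CPT estimate: CPT(°C) = 2.5*%Cr + 7.6*%Mo + 31.9*%N − 41
2.5*22.0 = 55; 7.6*5.3 = 40.28; 31.9*0.37 = 11.803
CPT = 55 + 40.28 + 11.803 − 41 = 66.083 °C
Rounded to 0.1 °C: CPT ≈ 66.1 °C

66.1 °C


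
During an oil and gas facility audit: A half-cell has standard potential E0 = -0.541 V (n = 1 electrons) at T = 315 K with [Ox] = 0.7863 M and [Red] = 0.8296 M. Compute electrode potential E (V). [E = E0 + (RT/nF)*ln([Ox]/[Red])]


Apply the Nernst equation: E = E0 + (RT/nF)*ln([Ox]/[Red])
Step 1: RT/nF = 8.314*315/(1*96485) = 0.02714318 V
Step 2: [Ox]/[Red] = 0.7863/0.8296 = 0.947806
Step 3: ln(0.947806) = -0.053605
Step 4: correction = 0.02714318 * -0.053605 = -0.001 V
E = -0.541 + -0.001 = -0.542 V

-0.542 V


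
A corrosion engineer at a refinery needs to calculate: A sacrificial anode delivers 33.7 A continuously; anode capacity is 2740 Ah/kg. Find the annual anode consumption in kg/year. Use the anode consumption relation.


Annual consumption = current * hours per year / capacity
Rate = 33.7 * 8760 / 2740 = 107.7 kg/year

107.7 kg/year


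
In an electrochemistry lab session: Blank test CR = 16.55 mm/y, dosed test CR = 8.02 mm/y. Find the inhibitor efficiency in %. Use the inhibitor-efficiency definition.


Apply the inhibitor-efficiency definition: IE = (CR_blank − CR_inh)/CR_blank × 100
IE = (16.55 − 8.02) / 16.55 × 100
IE = 8.53 / 16.55 × 100 = 51.5 %

51.5 %


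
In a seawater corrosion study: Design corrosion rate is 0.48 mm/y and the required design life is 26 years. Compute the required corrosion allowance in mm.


Corrosion allowance = CR × design life
CA = 0.48 * 26 = 12.48 mm

12.48 mm


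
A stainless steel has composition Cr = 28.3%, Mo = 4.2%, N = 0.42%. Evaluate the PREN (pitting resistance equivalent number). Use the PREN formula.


Apply the PREN formula: PREN = Cr + 3.3*Mo + 16*N
PREN = 28.3 + 3.3*4.2 + 16*0.42
PREN = 28.3 + 13.86 + 6.72 = 48.88

48.88


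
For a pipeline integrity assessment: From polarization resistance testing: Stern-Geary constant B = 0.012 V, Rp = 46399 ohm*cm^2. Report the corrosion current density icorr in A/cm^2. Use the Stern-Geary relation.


Apply the Stern-Geary relation: icorr = B / Rp
icorr = 0.012 / 46399 = 2.586×10^-7 A/cm^2

2.586×10^-7 A/cm^2


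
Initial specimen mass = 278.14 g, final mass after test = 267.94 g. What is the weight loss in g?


Weight loss = initial − final
WL = 278.14 − 267.94 = 10.2 g

10.2 g


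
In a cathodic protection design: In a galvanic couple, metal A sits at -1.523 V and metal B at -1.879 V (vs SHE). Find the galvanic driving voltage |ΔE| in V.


Driving voltage is the absolute potential difference.
|ΔE| = |-1.523 − (-1.879)| = 0.356 V

0.356 V


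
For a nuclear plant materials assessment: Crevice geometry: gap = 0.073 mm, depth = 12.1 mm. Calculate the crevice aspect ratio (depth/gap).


Aspect ratio = depth / gap
Ratio = 12.1 / 0.073 = 165.8

165.8


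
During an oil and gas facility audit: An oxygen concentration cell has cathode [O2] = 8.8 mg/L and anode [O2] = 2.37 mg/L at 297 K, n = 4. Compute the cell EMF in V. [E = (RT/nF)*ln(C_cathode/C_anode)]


Apply the Nernst concentration-cell relation: E = (RT/nF)*ln(C_cathode/C_anode)
RT/nF = 8.314*297/(4*96485) = 0.00639804 V
ln(8.8/2.37) = 1.31186
E = 0.00639804 * 1.31186 = 0.00839 V

0.00839 V


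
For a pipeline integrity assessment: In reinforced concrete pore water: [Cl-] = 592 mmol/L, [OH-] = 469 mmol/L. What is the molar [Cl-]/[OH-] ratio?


Threshold parameter = [Cl-] / [OH-] (molar basis; both in mmol/L, so units cancel)
Ratio = 592 / 469 = 1.26

1.26


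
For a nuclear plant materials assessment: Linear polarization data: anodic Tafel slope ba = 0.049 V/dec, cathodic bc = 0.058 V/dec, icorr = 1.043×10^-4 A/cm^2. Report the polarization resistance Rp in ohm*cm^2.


Apply the Stern-Geary equation: Rp = ba*bc / (2.303*icorr*(ba+bc))
ba*bc = 0.049*0.058 = 0.002842
ba+bc = 0.107; 2.303*icorr*(ba+bc) = 2.303*1.043×10^-4*0.107 = 2.570171×10^-5
Rp = 0.002842 / 2.570171×10^-5 = 110.6 ohm*cm^2

110.6 ohm*cm^2


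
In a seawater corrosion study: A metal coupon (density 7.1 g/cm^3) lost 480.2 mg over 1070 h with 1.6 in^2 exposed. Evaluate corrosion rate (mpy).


Apply the mpy weight-loss relation: CR = 534 * W / (D * A * T)
Numerator: 534 * 480.2 = 256426.8
Denominator: 7.1 * 1.6 * 1070 = 12155.2
CR = 256426.8 / 12155.2 = 21.0961 mpy

21.0961 mpy


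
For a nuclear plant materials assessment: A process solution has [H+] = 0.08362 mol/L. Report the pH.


pH = −log10[H+]
pH = −log10(0.08362) = 1.08

1.08


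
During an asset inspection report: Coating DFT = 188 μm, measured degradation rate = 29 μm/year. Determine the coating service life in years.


Service life = thickness / degradation rate
Life = 188 / 29 = 6.5 years

6.5 years


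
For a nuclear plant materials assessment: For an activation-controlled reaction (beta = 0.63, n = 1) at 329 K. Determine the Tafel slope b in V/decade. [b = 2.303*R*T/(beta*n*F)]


Apply the Tafel slope relation: b = 2.303*R*T/(beta*n*F)
Numerator: 2.303 * 8.314 * 329 = 6299.41
Denominator: 0.63 * 1 * 96485 = 60785.55
b = 6299.41 / 60785.55 = 0.1036 V/decade

0.1036 V/decade


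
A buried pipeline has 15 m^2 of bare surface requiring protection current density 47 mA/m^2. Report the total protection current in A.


I = area * current density, then convert mA → A (÷1000)
I = 15 * 47 / 1000 = 0.71 A

0.71 A


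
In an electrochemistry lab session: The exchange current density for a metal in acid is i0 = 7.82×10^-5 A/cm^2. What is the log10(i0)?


i0 = 7.82×10^-5 A/cm^2
log10(i0) = -4.107

-4.107


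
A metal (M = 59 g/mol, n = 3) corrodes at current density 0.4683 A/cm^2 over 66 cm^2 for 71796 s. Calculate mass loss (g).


Apply Faraday's law: m = i*A*t*M / (n*F)
Total charge passed Q = i*A*t = 0.4683*66*71796 = 2219056.4088 C
m = Q*M/(n*F) = 2219056.4088*59/(3*96485) = 452.313 g

452.313 g


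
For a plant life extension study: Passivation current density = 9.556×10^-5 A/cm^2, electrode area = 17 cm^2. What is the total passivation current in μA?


I = i_pass * A, then convert A → μA (×10^6)
I = 9.556×10^-5 * 17 * 10^6 = 1624.52 μA

1624.52 μA


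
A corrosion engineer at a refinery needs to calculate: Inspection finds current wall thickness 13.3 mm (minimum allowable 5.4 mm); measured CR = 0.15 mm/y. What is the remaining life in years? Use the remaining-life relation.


Apply the remaining-life relation: RL = (t_current − t_min) / CR
RL = (13.3 − 5.4) / 0.15 = 7.9 / 0.15 = 52.7 years

52.7 years


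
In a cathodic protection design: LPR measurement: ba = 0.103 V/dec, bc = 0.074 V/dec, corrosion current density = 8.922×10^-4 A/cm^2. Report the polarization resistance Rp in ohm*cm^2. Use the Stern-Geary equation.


Apply the Stern-Geary equation: Rp = ba*bc / (2.303*icorr*(ba+bc))
ba*bc = 0.103*0.074 = 0.007622
ba+bc = 0.177; 2.303*icorr*(ba+bc) = 2.303*8.922×10^-4*0.177 = 3.6368838×10^-4
Rp = 0.007622 / 3.6368838×10^-4 = 20.96 ohm*cm^2

20.96 ohm*cm^2


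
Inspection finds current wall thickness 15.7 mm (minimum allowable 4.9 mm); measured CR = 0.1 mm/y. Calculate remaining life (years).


Apply the remaining-life relation: RL = (t_current − t_min) / CR
RL = (15.7 − 4.9) / 0.1 = 10.8 / 0.1 = 108.0 years

108.0 years


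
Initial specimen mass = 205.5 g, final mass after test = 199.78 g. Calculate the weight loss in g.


Weight loss = initial − final
WL = 205.5 − 199.78 = 5.72 g

5.72 g


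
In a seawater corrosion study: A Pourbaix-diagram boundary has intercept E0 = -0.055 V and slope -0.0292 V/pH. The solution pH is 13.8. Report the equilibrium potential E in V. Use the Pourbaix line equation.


Apply the Pourbaix line equation: E = E0 + slope*pH
E = -0.055 + (-0.0292)*13.8 = -0.055 + (-0.40296) = -0.45796 V
Rounded to 4 decimal places: E = -0.4580 V

-0.4580 V


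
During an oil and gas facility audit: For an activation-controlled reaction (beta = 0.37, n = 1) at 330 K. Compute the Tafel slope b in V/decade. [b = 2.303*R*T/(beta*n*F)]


Apply the Tafel slope relation: b = 2.303*R*T/(beta*n*F)
Numerator: 2.303 * 8.314 * 330 = 6318.56
Denominator: 0.37 * 1 * 96485 = 35699.45
b = 6318.56 / 35699.45 = 0.177 V/decade

0.177 V/decade


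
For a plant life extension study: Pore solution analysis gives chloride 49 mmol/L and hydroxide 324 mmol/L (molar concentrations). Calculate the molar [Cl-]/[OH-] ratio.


Threshold parameter = [Cl-] / [OH-] (molar basis; both in mmol/L, so units cancel)
Ratio = 49 / 324 = 0.15

0.15


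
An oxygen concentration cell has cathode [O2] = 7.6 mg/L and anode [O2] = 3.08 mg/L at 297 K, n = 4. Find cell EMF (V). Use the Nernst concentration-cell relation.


Apply the Nernst concentration-cell relation: E = (RT/nF)*ln(C_cathode/C_anode)
RT/nF = 8.314*297/(4*96485) = 0.00639804 V
ln(7.6/3.08) = 0.90322
E = 0.00639804 * 0.90322 = 0.00578 V

0.00578 V


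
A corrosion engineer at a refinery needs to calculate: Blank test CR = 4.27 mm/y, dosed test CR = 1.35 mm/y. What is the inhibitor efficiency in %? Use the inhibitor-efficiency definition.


Apply the inhibitor-efficiency definition: IE = (CR_blank − CR_inh)/CR_blank × 100
IE = (4.27 − 1.35) / 4.27 × 100
IE = 2.92 / 4.27 × 100 = 68.4 %

68.4 %
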